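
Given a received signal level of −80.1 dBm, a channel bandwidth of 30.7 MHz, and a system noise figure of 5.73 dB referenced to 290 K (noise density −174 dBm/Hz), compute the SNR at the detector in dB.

Noise floor: N = −174 + 10 log₁₀(B) + NF
10 log₁₀(3.07×10⁷) = 74.87 dB
N = −174 + 74.87 + 5.73 = −93.40 dBm
SNR = P_sig − N = −80.1 − (−93.40) = 13.30 dB → 13.3 dB

13.3 dB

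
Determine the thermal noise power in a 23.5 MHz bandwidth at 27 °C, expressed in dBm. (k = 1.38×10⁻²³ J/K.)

T = 27 °C + 273.15 = 300.15 K
P_n = kTB = 1.38×10⁻²³ × 300.15 × 2.35×10⁷ = 9.73×10⁻¹⁴ W
In dBm: 10 log₁₀(9.73×10⁻¹⁴ / 10⁻³) = −100.1 dBm

−100.1 dBm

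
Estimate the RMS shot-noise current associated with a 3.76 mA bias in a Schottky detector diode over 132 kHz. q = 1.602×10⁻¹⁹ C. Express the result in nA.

I_n = √(2qI·B)
2qI·B = 2 × 1.602×10⁻¹⁹ × 3.76×10⁻³ × 1.32×10⁵ = 1.59×10⁻¹⁶ A²
I_n = √(1.59×10⁻¹⁶) = 1.26×10⁻⁸ A = 12.6 nA

12.6 nA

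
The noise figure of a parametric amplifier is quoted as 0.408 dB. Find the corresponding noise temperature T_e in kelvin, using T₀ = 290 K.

28.6 K

F = 10^(0.408/10) = 1.0985
T_e = (F − 1)·T₀ = (1.0985 − 1) × 290 = 28.6 K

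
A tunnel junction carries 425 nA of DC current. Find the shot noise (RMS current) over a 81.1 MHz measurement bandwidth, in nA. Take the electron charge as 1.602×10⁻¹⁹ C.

I_n = √(2qI·B)
2qI·B = 2 × 1.602×10⁻¹⁹ × 4.25×10⁻⁷ × 8.11×10⁷ = 1.10×10⁻¹⁷ A²
I_n = √(1.10×10⁻¹⁷) = 3.32×10⁻⁹ A = 3.32 nA

3.32 nA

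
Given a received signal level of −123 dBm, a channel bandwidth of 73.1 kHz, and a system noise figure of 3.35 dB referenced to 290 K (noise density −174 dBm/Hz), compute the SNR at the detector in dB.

Noise floor: N = −174 + 10 log₁₀(B) + NF
10 log₁₀(7.31×10⁴) = 48.64 dB
N = −174 + 48.64 + 3.35 = −122.01 dBm
SNR = P_sig − N = −123 − (−122.01) = −0.99 dB → −1.0 dB

−1.0 dB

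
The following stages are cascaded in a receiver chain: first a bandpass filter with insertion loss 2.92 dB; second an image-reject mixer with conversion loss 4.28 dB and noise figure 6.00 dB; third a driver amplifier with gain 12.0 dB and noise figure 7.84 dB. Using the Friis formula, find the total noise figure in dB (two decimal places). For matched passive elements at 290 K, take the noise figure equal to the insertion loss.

Convert to linear (a loss of L dB is a gain of −L dB): F_i = 10^(NF_i/10), G_i = 10^(G_i,dB/10)
  Stage 1: F_1 = 10^(2.92/10) = 1.959, G_1 = 10^(−2.92/10) = 0.5105
  Stage 2: F_2 = 10^(6.00/10) = 3.981, G_2 = 10^(−4.28/10) = 0.3733
  Stage 3: F_3 = 10^(7.84/10) = 6.081, G_3 = 10^(12.0/10) = 15.85
Friis cascade:
  F = 1.959 + (3.981 − 1)/0.5105 + (6.081 − 1)/0.1905 = 34.47
NF = 10 log₁₀(34.47) = 15.37 dB

15.37 dB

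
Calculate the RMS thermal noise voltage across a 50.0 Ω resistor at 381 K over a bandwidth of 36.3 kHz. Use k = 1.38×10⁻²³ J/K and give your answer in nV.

V_n = √(4kTRB)
4kTRB = 4 × 1.38×10⁻²³ × 381 × 5.00×10¹ × 3.63×10⁴ = 3.82×10⁻¹⁴ V²
V_n = √(3.82×10⁻¹⁴) = 1.95×10⁻⁷ V = 195 nV

195 nV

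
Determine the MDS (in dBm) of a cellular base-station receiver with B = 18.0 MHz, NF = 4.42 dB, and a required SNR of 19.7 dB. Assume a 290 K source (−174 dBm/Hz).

−77.3 dBm

Sensitivity = −174 + 10 log₁₀(B) + NF + SNR_min
= −174 + 72.55 + 4.42 + 19.7
= −77.33 dBm → −77.3 dBm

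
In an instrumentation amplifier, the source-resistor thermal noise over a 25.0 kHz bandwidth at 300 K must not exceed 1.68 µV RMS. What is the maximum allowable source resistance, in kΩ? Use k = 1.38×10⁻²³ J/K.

Johnson–Nyquist: V_n = √(4kTRB) ⇒ R = V_n² / (4kTB)
4kTB = 4 × 1.38×10⁻²³ × 300 × 2.50×10⁴ = 4.14×10⁻¹⁶
R = (1.68×10⁻⁶)² / 4.14×10⁻¹⁶ = 6.82×10³ Ω = 6.82 kΩ

6.82 kΩ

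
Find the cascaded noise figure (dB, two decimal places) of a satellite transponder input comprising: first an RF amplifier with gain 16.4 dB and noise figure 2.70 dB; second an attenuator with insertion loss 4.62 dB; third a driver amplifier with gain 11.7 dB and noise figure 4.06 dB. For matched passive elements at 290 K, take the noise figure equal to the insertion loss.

Convert to linear (a loss of L dB is a gain of −L dB): F_i = 10^(NF_i/10), G_i = 10^(G_i,dB/10)
  Stage 1: F_1 = 10^(2.70/10) = 1.862, G_1 = 10^(16.4/10) = 43.65
  Stage 2: F_2 = 10^(4.62/10) = 2.897, G_2 = 10^(−4.62/10) = 0.3451
  Stage 3: F_3 = 10^(4.06/10) = 2.547, G_3 = 10^(11.7/10) = 14.79
Friis cascade:
  F = 1.862 + (2.897 − 1)/43.65 + (2.547 − 1)/15.07 = 2.008
NF = 10 log₁₀(2.008) = 3.03 dB

3.03 dB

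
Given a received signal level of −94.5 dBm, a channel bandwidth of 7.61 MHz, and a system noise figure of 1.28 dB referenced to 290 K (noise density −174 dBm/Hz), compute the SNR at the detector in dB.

Noise floor: N = −174 + 10 log₁₀(B) + NF
10 log₁₀(7.61×10⁶) = 68.81 dB
N = −174 + 68.81 + 1.28 = −103.91 dBm
SNR = P_sig − N = −94.5 − (−103.91) = 9.41 dB → 9.4 dB

9.4 dB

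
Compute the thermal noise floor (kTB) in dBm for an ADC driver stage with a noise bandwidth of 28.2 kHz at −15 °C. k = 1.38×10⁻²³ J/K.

−130.0 dBm

T = −15 °C + 273.15 = 258.15 K
P_n = kTB = 1.38×10⁻²³ × 258.15 × 2.82×10⁴ = 1.00×10⁻¹⁶ W
In dBm: 10 log₁₀(1.00×10⁻¹⁶ / 10⁻³) = −130.0 dBm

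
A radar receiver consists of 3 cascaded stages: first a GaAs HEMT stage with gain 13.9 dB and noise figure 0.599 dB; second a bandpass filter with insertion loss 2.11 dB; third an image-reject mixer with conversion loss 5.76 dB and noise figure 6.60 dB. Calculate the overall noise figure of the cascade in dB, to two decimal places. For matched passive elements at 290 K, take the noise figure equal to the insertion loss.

Convert to linear (a loss of L dB is a gain of −L dB): F_i = 10^(NF_i/10), G_i = 10^(G_i,dB/10)
  Stage 1: F_1 = 10^(0.599/10) = 1.148, G_1 = 10^(13.9/10) = 24.55
  Stage 2: F_2 = 10^(2.11/10) = 1.626, G_2 = 10^(−2.11/10) = 0.6152
  Stage 3: F_3 = 10^(6.60/10) = 4.571, G_3 = 10^(−5.76/10) = 0.2655
Friis cascade:
  F = 1.148 + (1.626 − 1)/24.55 + (4.571 − 1)/15.10 = 1.410
NF = 10 log₁₀(1.410) = 1.49 dB

1.49 dB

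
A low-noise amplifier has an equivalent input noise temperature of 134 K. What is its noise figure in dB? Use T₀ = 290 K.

F = 1 + T_e/T₀ = 1 + 134/290 = 1.46207
NF = 10 log₁₀(1.46207) = 1.65 dB

1.65 dB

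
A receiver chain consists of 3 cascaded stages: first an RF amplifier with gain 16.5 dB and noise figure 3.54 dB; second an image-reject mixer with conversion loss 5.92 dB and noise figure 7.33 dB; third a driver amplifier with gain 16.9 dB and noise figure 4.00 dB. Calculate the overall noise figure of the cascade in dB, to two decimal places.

Convert to linear (a loss of L dB is a gain of −L dB): F_i = 10^(NF_i/10), G_i = 10^(G_i,dB/10)
  Stage 1: F_1 = 10^(3.54/10) = 2.259, G_1 = 10^(16.5/10) = 44.67
  Stage 2: F_2 = 10^(7.33/10) = 5.408, G_2 = 10^(−5.92/10) = 0.2559
  Stage 3: F_3 = 10^(4.00/10) = 2.512, G_3 = 10^(16.9/10) = 48.98
Friis cascade:
  F = 2.259 + (5.408 − 1)/44.67 + (2.512 − 1)/11.43 = 2.490
NF = 10 log₁₀(2.490) = 3.96 dB

3.96 dB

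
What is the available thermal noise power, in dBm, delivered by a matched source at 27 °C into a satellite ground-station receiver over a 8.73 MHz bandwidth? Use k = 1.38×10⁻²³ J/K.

T = 27 °C + 273.15 = 300.15 K
P_n = kTB = 1.38×10⁻²³ × 300.15 × 8.73×10⁶ = 3.62×10⁻¹⁴ W
In dBm: 10 log₁₀(3.62×10⁻¹⁴ / 10⁻³) = −104.4 dBm

−104.4 dBm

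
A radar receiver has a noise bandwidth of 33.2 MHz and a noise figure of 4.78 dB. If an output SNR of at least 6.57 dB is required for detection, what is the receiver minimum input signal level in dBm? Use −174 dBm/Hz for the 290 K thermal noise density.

Sensitivity = −174 + 10 log₁₀(B) + NF + SNR_min
= −174 + 75.21 + 4.78 + 6.57
= −87.44 dBm → −87.4 dBm

−87.4 dBm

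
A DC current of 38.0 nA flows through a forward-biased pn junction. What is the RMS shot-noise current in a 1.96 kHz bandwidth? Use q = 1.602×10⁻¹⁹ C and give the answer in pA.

4.89 pA

I_n = √(2qI·B)
2qI·B = 2 × 1.602×10⁻¹⁹ × 3.80×10⁻⁸ × 1.96×10³ = 2.39×10⁻²³ A²
I_n = √(2.39×10⁻²³) = 4.89×10⁻¹² A = 4.89 pA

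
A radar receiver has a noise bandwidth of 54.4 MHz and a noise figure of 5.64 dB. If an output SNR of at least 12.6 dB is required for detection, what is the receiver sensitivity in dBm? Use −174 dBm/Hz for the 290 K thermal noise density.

−78.4 dBm

Sensitivity = −174 + 10 log₁₀(B) + NF + SNR_min
= −174 + 77.36 + 5.64 + 12.6
= −78.40 dBm → −78.4 dBm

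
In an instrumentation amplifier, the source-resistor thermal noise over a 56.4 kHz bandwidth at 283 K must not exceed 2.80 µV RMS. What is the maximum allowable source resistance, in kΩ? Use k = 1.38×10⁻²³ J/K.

Johnson–Nyquist: V_n = √(4kTRB) ⇒ R = V_n² / (4kTB)
4kTB = 4 × 1.38×10⁻²³ × 283 × 5.64×10⁴ = 8.81×10⁻¹⁶
R = (2.80×10⁻⁶)² / 8.81×10⁻¹⁶ = 8.90×10³ Ω = 8.90 kΩ

8.90 kΩ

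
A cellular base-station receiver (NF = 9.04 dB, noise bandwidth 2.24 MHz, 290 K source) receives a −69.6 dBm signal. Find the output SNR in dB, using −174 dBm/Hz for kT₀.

Noise floor: N = −174 + 10 log₁₀(B) + NF
10 log₁₀(2.24×10⁶) = 63.5 dB
N = −174 + 63.5 + 9.04 = −101.46 dBm
SNR = P_sig − N = −69.6 − (−101.46) = 31.86 dB → 31.9 dB

31.9 dB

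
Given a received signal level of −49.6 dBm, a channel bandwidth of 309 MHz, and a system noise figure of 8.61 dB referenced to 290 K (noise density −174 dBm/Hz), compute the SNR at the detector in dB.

30.9 dB

Noise floor: N = −174 + 10 log₁₀(B) + NF
10 log₁₀(3.09×10⁸) = 84.9 dB
N = −174 + 84.9 + 8.61 = −80.49 dBm
SNR = P_sig − N = −49.6 − (−80.49) = 30.89 dB → 30.9 dB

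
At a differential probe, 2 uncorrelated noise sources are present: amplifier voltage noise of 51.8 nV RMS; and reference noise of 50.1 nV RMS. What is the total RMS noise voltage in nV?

72.1 nV

Uncorrelated sources add in power (mean-square): V_tot = √(ΣV_i²)
V_tot = √[(5.18×10⁻⁸)² + (5.01×10⁻⁸)²] = 7.21×10⁻⁸ V = 72.1 nV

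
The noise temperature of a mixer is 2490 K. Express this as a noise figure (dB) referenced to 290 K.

9.82 dB

F = 1 + T_e/T₀ = 1 + 2490/290 = 9.58621
NF = 10 log₁₀(9.58621) = 9.82 dB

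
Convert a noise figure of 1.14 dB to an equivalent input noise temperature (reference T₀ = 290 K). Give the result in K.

87.0 K

F = 10^(1.14/10) = 1.30017
T_e = (F − 1)·T₀ = (1.30017 − 1) × 290 = 87.0 K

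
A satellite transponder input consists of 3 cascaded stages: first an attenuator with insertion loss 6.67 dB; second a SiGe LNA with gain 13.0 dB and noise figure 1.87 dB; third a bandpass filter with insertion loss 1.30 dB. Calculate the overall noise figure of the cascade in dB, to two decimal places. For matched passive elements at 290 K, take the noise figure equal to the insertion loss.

Convert to linear (a loss of L dB is a gain of −L dB): F_i = 10^(NF_i/10), G_i = 10^(G_i,dB/10)
  Stage 1: F_1 = 10^(6.67/10) = 4.645, G_1 = 10^(−6.67/10) = 0.2153
  Stage 2: F_2 = 10^(1.87/10) = 1.538, G_2 = 10^(13.0/10) = 19.95
  Stage 3: F_3 = 10^(1.30/10) = 1.349, G_3 = 10^(−1.30/10) = 0.7413
Friis cascade:
  F = 4.645 + (1.538 − 1)/0.2153 + (1.349 − 1)/4.295 = 7.226
NF = 10 log₁₀(7.226) = 8.59 dB

8.59 dB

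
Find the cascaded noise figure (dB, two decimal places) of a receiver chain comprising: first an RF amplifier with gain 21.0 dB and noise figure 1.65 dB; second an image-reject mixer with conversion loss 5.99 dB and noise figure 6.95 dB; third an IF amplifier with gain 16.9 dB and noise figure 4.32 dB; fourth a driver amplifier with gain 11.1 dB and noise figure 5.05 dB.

Convert to linear (a loss of L dB is a gain of −L dB): F_i = 10^(NF_i/10), G_i = 10^(G_i,dB/10)
  Stage 1: F_1 = 10^(1.65/10) = 1.462, G_1 = 10^(21.0/10) = 125.9
  Stage 2: F_2 = 10^(6.95/10) = 4.955, G_2 = 10^(−5.99/10) = 0.2518
  Stage 3: F_3 = 10^(4.32/10) = 2.704, G_3 = 10^(16.9/10) = 48.98
  Stage 4: F_4 = 10^(5.05/10) = 3.199, G_4 = 10^(11.1/10) = 12.88
Friis cascade:
  F = 1.462 + (4.955 − 1)/125.9 + (2.704 − 1)/31.70 + (3.199 − 1)/1552 = 1.549
NF = 10 log₁₀(1.549) = 1.90 dB

1.90 dB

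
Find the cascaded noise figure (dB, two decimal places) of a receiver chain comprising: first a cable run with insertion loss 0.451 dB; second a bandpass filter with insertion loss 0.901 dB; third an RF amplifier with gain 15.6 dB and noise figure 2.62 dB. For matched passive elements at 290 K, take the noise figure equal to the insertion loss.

3.97 dB

Convert to linear (a loss of L dB is a gain of −L dB): F_i = 10^(NF_i/10), G_i = 10^(G_i,dB/10)
  Stage 1: F_1 = 10^(0.451/10) = 1.109, G_1 = 10^(−0.451/10) = 0.9014
  Stage 2: F_2 = 10^(0.901/10) = 1.231, G_2 = 10^(−0.901/10) = 0.8126
  Stage 3: F_3 = 10^(2.62/10) = 1.828, G_3 = 10^(15.6/10) = 36.31
Friis cascade:
  F = 1.109 + (1.231 − 1)/0.9014 + (1.828 − 1)/0.7325 = 2.496
NF = 10 log₁₀(2.496) = 3.97 dB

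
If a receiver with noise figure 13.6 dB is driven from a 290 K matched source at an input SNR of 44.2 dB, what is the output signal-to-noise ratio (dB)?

By definition F = SNR_in/SNR_out, so in dB: SNR_out = SNR_in − NF
SNR_out = 44.2 − 13.6 = 30.6 dB

30.6 dB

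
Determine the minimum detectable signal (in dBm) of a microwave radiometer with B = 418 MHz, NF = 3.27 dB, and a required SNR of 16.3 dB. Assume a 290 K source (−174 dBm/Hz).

−68.2 dBm

Sensitivity = −174 + 10 log₁₀(B) + NF + SNR_min
= −174 + 86.21 + 3.27 + 16.3
= −68.22 dBm → −68.2 dBm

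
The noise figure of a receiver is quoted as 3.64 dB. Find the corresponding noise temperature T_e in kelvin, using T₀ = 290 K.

380 K

F = 10^(3.64/10) = 2.31206
T_e = (F − 1)·T₀ = (2.31206 − 1) × 290 = 380 K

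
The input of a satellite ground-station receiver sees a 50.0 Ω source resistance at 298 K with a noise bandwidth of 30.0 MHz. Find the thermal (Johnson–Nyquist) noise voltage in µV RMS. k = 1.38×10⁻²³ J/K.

4.97 µV

V_n = √(4kTRB)
4kTRB = 4 × 1.38×10⁻²³ × 298 × 5.00×10¹ × 3.00×10⁷ = 2.47×10⁻¹¹ V²
V_n = √(2.47×10⁻¹¹) = 4.97×10⁻⁶ V = 4.97 µV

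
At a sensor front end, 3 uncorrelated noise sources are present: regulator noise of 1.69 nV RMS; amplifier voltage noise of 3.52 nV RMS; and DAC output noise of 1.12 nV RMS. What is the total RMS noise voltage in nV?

4.06 nV

Uncorrelated sources add in power (mean-square): V_tot = √(ΣV_i²)
V_tot = √[(1.69×10⁻⁹)² + (3.52×10⁻⁹)² + (1.12×10⁻⁹)²] = 4.06×10⁻⁹ V = 4.06 nV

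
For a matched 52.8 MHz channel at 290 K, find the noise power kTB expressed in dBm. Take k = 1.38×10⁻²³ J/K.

−96.8 dBm

P_n = kTB = 1.38×10⁻²³ × 290 × 5.28×10⁷ = 2.11×10⁻¹³ W
In dBm: 10 log₁₀(2.11×10⁻¹³ / 10⁻³) = −96.8 dBm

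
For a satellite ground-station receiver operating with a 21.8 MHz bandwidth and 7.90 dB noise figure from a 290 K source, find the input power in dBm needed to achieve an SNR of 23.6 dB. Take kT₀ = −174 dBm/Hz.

−69.1 dBm

Sensitivity = −174 + 10 log₁₀(B) + NF + SNR_min
= −174 + 73.38 + 7.90 + 23.6
= −69.12 dBm → −69.1 dBm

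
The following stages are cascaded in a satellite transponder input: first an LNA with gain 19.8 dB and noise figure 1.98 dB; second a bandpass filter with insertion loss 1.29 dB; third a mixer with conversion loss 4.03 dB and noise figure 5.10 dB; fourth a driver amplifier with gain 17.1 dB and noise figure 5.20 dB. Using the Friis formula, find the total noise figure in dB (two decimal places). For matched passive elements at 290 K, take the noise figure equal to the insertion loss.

Convert to linear (a loss of L dB is a gain of −L dB): F_i = 10^(NF_i/10), G_i = 10^(G_i,dB/10)
  Stage 1: F_1 = 10^(1.98/10) = 1.578, G_1 = 10^(19.8/10) = 95.50
  Stage 2: F_2 = 10^(1.29/10) = 1.346, G_2 = 10^(−1.29/10) = 0.7430
  Stage 3: F_3 = 10^(5.10/10) = 3.236, G_3 = 10^(−4.03/10) = 0.3954
  Stage 4: F_4 = 10^(5.20/10) = 3.311, G_4 = 10^(17.1/10) = 51.29
Friis cascade:
  F = 1.578 + (1.346 − 1)/95.50 + (3.236 − 1)/70.96 + (3.311 − 1)/28.05 = 1.695
NF = 10 log₁₀(1.695) = 2.29 dB

2.29 dB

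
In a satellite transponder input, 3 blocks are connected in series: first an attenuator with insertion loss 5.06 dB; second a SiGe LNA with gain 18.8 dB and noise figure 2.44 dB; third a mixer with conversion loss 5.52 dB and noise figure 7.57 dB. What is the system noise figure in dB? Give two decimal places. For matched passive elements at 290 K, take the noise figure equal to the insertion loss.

7.65 dB

Convert to linear (a loss of L dB is a gain of −L dB): F_i = 10^(NF_i/10), G_i = 10^(G_i,dB/10)
  Stage 1: F_1 = 10^(5.06/10) = 3.206, G_1 = 10^(−5.06/10) = 0.3119
  Stage 2: F_2 = 10^(2.44/10) = 1.754, G_2 = 10^(18.8/10) = 75.86
  Stage 3: F_3 = 10^(7.57/10) = 5.715, G_3 = 10^(−5.52/10) = 0.2805
Friis cascade:
  F = 3.206 + (1.754 − 1)/0.3119 + (5.715 − 1)/23.66 = 5.823
NF = 10 log₁₀(5.823) = 7.65 dB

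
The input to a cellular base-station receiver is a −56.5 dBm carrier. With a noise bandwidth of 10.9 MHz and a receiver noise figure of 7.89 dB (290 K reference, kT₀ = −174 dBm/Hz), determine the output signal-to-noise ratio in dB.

Noise floor: N = −174 + 10 log₁₀(B) + NF
10 log₁₀(1.09×10⁷) = 70.37 dB
N = −174 + 70.37 + 7.89 = −95.74 dBm
SNR = P_sig − N = −56.5 − (−95.74) = 39.24 dB → 39.2 dB

39.2 dB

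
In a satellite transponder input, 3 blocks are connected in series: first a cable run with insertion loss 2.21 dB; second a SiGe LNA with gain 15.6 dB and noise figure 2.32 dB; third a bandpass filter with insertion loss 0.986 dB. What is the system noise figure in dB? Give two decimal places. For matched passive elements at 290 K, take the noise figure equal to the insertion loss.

4.55 dB

Convert to linear (a loss of L dB is a gain of −L dB): F_i = 10^(NF_i/10), G_i = 10^(G_i,dB/10)
  Stage 1: F_1 = 10^(2.21/10) = 1.663, G_1 = 10^(−2.21/10) = 0.6012
  Stage 2: F_2 = 10^(2.32/10) = 1.706, G_2 = 10^(15.6/10) = 36.31
  Stage 3: F_3 = 10^(0.986/10) = 1.255, G_3 = 10^(−0.986/10) = 0.7969
Friis cascade:
  F = 1.663 + (1.706 − 1)/0.6012 + (1.255 − 1)/21.83 = 2.850
NF = 10 log₁₀(2.850) = 4.55 dB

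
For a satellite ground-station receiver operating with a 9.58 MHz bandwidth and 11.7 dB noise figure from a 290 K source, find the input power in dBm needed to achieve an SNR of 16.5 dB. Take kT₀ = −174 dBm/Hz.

Sensitivity = −174 + 10 log₁₀(B) + NF + SNR_min
= −174 + 69.81 + 11.7 + 16.5
= −75.99 dBm → −76.0 dBm

−76.0 dBm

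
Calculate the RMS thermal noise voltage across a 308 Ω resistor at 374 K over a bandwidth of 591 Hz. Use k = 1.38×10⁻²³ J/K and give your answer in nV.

V_n = √(4kTRB)
4kTRB = 4 × 1.38×10⁻²³ × 374 × 3.08×10² × 5.91×10² = 3.76×10⁻¹⁵ V²
V_n = √(3.76×10⁻¹⁵) = 6.13×10⁻⁸ V = 61.3 nV

61.3 nV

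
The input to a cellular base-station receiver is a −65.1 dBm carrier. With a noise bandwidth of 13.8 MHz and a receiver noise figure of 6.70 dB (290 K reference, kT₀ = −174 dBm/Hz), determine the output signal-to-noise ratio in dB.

Noise floor: N = −174 + 10 log₁₀(B) + NF
10 log₁₀(1.38×10⁷) = 71.4 dB
N = −174 + 71.4 + 6.70 = −95.90 dBm
SNR = P_sig − N = −65.1 − (−95.90) = 30.80 dB → 30.8 dB

30.8 dB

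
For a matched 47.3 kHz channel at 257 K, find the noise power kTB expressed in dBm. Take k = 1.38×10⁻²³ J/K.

−127.8 dBm

P_n = kTB = 1.38×10⁻²³ × 257 × 4.73×10⁴ = 1.68×10⁻¹⁶ W
In dBm: 10 log₁₀(1.68×10⁻¹⁶ / 10⁻³) = −127.8 dBm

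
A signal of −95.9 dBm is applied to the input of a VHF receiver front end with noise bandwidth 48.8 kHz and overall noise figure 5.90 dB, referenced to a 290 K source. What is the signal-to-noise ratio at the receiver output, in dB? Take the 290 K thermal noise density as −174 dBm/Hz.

25.3 dB

Noise floor: N = −174 + 10 log₁₀(B) + NF
10 log₁₀(4.88×10⁴) = 46.88 dB
N = −174 + 46.88 + 5.90 = −121.22 dBm
SNR = P_sig − N = −95.9 − (−121.22) = 25.32 dB → 25.3 dB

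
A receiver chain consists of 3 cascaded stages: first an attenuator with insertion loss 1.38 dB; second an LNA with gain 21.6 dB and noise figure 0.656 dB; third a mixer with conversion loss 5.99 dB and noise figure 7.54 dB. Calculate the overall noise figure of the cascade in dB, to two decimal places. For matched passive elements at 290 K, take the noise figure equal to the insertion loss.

Convert to linear (a loss of L dB is a gain of −L dB): F_i = 10^(NF_i/10), G_i = 10^(G_i,dB/10)
  Stage 1: F_1 = 10^(1.38/10) = 1.374, G_1 = 10^(−1.38/10) = 0.7278
  Stage 2: F_2 = 10^(0.656/10) = 1.163, G_2 = 10^(21.6/10) = 144.5
  Stage 3: F_3 = 10^(7.54/10) = 5.675, G_3 = 10^(−5.99/10) = 0.2518
Friis cascade:
  F = 1.374 + (1.163 − 1)/0.7278 + (5.675 − 1)/105.2 = 1.643
NF = 10 log₁₀(1.643) = 2.16 dB

2.16 dB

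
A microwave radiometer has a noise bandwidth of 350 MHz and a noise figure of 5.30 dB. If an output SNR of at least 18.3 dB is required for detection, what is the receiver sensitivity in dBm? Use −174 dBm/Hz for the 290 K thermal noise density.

−65.0 dBm

Sensitivity = −174 + 10 log₁₀(B) + NF + SNR_min
= −174 + 85.44 + 5.30 + 18.3
= −64.96 dBm → −65.0 dBm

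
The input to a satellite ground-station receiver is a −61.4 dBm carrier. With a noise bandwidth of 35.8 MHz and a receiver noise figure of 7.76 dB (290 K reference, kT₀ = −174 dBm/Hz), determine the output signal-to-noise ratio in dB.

29.3 dB

Noise floor: N = −174 + 10 log₁₀(B) + NF
10 log₁₀(3.58×10⁷) = 75.54 dB
N = −174 + 75.54 + 7.76 = −90.70 dBm
SNR = P_sig − N = −61.4 − (−90.70) = 29.30 dB → 29.3 dB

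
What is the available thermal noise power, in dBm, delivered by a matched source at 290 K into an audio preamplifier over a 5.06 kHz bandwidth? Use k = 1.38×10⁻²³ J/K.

P_n = kTB = 1.38×10⁻²³ × 290 × 5.06×10³ = 2.03×10⁻¹⁷ W
In dBm: 10 log₁₀(2.03×10⁻¹⁷ / 10⁻³) = −136.9 dBm

−136.9 dBm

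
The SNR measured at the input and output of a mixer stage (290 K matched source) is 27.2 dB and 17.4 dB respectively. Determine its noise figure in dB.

NF (dB) = SNR_in(dB) − SNR_out(dB) when the source is at T₀
NF = 27.2 − 17.4 = 9.8 dB

9.8 dB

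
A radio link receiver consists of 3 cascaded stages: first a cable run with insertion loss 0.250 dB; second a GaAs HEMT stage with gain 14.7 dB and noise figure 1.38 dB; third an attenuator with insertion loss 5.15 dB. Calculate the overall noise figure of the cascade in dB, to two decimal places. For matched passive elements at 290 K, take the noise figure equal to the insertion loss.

Convert to linear (a loss of L dB is a gain of −L dB): F_i = 10^(NF_i/10), G_i = 10^(G_i,dB/10)
  Stage 1: F_1 = 10^(0.250/10) = 1.059, G_1 = 10^(−0.250/10) = 0.9441
  Stage 2: F_2 = 10^(1.38/10) = 1.374, G_2 = 10^(14.7/10) = 29.51
  Stage 3: F_3 = 10^(5.15/10) = 3.273, G_3 = 10^(−5.15/10) = 0.3055
Friis cascade:
  F = 1.059 + (1.374 − 1)/0.9441 + (3.273 − 1)/27.86 = 1.537
NF = 10 log₁₀(1.537) = 1.87 dB

1.87 dB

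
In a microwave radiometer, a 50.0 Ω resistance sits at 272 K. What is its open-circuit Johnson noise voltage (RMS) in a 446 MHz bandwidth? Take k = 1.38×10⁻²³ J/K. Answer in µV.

18.3 µV

V_n = √(4kTRB)
4kTRB = 4 × 1.38×10⁻²³ × 272 × 5.00×10¹ × 4.46×10⁸ = 3.35×10⁻¹⁰ V²
V_n = √(3.35×10⁻¹⁰) = 1.83×10⁻⁵ V = 18.3 µV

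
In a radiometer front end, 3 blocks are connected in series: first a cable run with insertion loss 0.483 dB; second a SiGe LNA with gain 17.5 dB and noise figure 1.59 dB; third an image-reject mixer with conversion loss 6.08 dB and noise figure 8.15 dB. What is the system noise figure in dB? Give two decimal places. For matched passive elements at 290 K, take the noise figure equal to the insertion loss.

2.36 dB

Convert to linear (a loss of L dB is a gain of −L dB): F_i = 10^(NF_i/10), G_i = 10^(G_i,dB/10)
  Stage 1: F_1 = 10^(0.483/10) = 1.118, G_1 = 10^(−0.483/10) = 0.8947
  Stage 2: F_2 = 10^(1.59/10) = 1.442, G_2 = 10^(17.5/10) = 56.23
  Stage 3: F_3 = 10^(8.15/10) = 6.531, G_3 = 10^(−6.08/10) = 0.2466
Friis cascade:
  F = 1.118 + (1.442 − 1)/0.8947 + (6.531 − 1)/50.32 = 1.722
NF = 10 log₁₀(1.722) = 2.36 dB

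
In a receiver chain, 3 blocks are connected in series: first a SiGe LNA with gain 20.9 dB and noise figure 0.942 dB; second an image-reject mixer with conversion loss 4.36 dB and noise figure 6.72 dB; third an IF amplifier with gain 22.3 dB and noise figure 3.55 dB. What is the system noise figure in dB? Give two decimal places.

Convert to linear (a loss of L dB is a gain of −L dB): F_i = 10^(NF_i/10), G_i = 10^(G_i,dB/10)
  Stage 1: F_1 = 10^(0.942/10) = 1.242, G_1 = 10^(20.9/10) = 123.0
  Stage 2: F_2 = 10^(6.72/10) = 4.699, G_2 = 10^(−4.36/10) = 0.3664
  Stage 3: F_3 = 10^(3.55/10) = 2.265, G_3 = 10^(22.3/10) = 169.8
Friis cascade:
  F = 1.242 + (4.699 − 1)/123.0 + (2.265 − 1)/45.08 = 1.300
NF = 10 log₁₀(1.300) = 1.14 dB

1.14 dB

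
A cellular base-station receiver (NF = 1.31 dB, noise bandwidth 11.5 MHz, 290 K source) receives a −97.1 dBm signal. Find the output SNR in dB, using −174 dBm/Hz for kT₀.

Noise floor: N = −174 + 10 log₁₀(B) + NF
10 log₁₀(1.15×10⁷) = 70.61 dB
N = −174 + 70.61 + 1.31 = −102.08 dBm
SNR = P_sig − N = −97.1 − (−102.08) = 4.98 dB → 5.0 dB

5.0 dB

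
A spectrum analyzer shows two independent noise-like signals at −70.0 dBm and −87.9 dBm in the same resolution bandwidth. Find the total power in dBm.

−69.9 dBm

Convert to linear, add, convert back:
P₁ = 1.00×10⁻¹⁰ W, P₂ = 1.62×10⁻¹² W
P_tot = 1.02×10⁻¹⁰ W → 10 log₁₀(P_tot / 10⁻³) = −69.9 dBm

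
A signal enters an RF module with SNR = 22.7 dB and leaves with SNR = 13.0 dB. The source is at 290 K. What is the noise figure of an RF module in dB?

9.7 dB

NF (dB) = SNR_in(dB) − SNR_out(dB) when the source is at T₀
NF = 22.7 − 13.0 = 9.7 dB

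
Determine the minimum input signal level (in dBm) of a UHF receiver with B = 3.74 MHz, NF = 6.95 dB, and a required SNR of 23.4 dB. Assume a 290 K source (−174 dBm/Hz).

−77.9 dBm

Sensitivity = −174 + 10 log₁₀(B) + NF + SNR_min
= −174 + 65.73 + 6.95 + 23.4
= −77.92 dBm → −77.9 dBm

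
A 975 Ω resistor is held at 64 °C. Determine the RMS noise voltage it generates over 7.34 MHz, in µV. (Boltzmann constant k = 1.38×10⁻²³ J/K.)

T = 64 °C + 273.15 = 337.15 K
V_n = √(4kTRB)
4kTRB = 4 × 1.38×10⁻²³ × 337.15 × 9.75×10² × 7.34×10⁶ = 1.33×10⁻¹⁰ V²
V_n = √(1.33×10⁻¹⁰) = 1.15×10⁻⁵ V = 11.5 µV

11.5 µV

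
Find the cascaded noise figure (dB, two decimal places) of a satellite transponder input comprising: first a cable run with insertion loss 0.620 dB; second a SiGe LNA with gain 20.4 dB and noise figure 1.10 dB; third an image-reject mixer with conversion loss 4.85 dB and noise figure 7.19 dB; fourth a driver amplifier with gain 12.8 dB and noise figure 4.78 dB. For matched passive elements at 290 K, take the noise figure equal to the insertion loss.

2.03 dB

Convert to linear (a loss of L dB is a gain of −L dB): F_i = 10^(NF_i/10), G_i = 10^(G_i,dB/10)
  Stage 1: F_1 = 10^(0.620/10) = 1.153, G_1 = 10^(−0.620/10) = 0.8670
  Stage 2: F_2 = 10^(1.10/10) = 1.288, G_2 = 10^(20.4/10) = 109.6
  Stage 3: F_3 = 10^(7.19/10) = 5.236, G_3 = 10^(−4.85/10) = 0.3273
  Stage 4: F_4 = 10^(4.78/10) = 3.006, G_4 = 10^(12.8/10) = 19.05
Friis cascade:
  F = 1.153 + (1.288 − 1)/0.8670 + (5.236 − 1)/95.06 + (3.006 − 1)/31.12 = 1.595
NF = 10 log₁₀(1.595) = 2.03 dB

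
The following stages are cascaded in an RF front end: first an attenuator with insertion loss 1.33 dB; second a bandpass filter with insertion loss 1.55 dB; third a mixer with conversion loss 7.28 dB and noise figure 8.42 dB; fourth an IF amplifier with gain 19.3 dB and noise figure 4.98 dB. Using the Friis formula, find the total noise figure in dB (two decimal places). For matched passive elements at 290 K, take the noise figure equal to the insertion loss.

Convert to linear (a loss of L dB is a gain of −L dB): F_i = 10^(NF_i/10), G_i = 10^(G_i,dB/10)
  Stage 1: F_1 = 10^(1.33/10) = 1.358, G_1 = 10^(−1.33/10) = 0.7362
  Stage 2: F_2 = 10^(1.55/10) = 1.429, G_2 = 10^(−1.55/10) = 0.6998
  Stage 3: F_3 = 10^(8.42/10) = 6.950, G_3 = 10^(−7.28/10) = 0.1871
  Stage 4: F_4 = 10^(4.98/10) = 3.148, G_4 = 10^(19.3/10) = 85.11
Friis cascade:
  F = 1.358 + (1.429 − 1)/0.7362 + (6.950 − 1)/0.5152 + (3.148 − 1)/0.09638 = 35.77
NF = 10 log₁₀(35.77) = 15.54 dB

15.54 dB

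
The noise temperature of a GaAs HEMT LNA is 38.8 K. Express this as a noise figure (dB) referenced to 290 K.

F = 1 + T_e/T₀ = 1 + 38.8/290 = 1.13379
NF = 10 log₁₀(1.13379) = 0.545 dB

0.545 dB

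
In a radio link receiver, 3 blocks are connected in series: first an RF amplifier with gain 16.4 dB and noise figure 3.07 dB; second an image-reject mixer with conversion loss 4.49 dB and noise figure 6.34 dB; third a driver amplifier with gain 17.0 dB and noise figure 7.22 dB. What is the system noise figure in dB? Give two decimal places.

3.76 dB

Convert to linear (a loss of L dB is a gain of −L dB): F_i = 10^(NF_i/10), G_i = 10^(G_i,dB/10)
  Stage 1: F_1 = 10^(3.07/10) = 2.028, G_1 = 10^(16.4/10) = 43.65
  Stage 2: F_2 = 10^(6.34/10) = 4.305, G_2 = 10^(−4.49/10) = 0.3556
  Stage 3: F_3 = 10^(7.22/10) = 5.272, G_3 = 10^(17.0/10) = 50.12
Friis cascade:
  F = 2.028 + (4.305 − 1)/43.65 + (5.272 − 1)/15.52 = 2.379
NF = 10 log₁₀(2.379) = 3.76 dB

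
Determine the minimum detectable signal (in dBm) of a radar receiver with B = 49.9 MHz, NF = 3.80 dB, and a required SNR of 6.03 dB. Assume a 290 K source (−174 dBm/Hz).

Sensitivity = −174 + 10 log₁₀(B) + NF + SNR_min
= −174 + 76.98 + 3.80 + 6.03
= −87.19 dBm → −87.2 dBm

−87.2 dBm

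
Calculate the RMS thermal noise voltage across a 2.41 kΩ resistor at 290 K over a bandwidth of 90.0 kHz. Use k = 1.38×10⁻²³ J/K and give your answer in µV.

V_n = √(4kTRB)
4kTRB = 4 × 1.38×10⁻²³ × 290 × 2.41×10³ × 9.00×10⁴ = 3.47×10⁻¹² V²
V_n = √(3.47×10⁻¹²) = 1.86×10⁻⁶ V = 1.86 µV

1.86 µV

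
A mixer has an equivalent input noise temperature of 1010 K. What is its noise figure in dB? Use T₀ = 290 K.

F = 1 + T_e/T₀ = 1 + 1010/290 = 4.48276
NF = 10 log₁₀(4.48276) = 6.52 dB

6.52 dB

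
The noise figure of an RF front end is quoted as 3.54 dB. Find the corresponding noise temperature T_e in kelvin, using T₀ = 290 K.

F = 10^(3.54/10) = 2.25944
T_e = (F − 1)·T₀ = (2.25944 − 1) × 290 = 365 K

365 K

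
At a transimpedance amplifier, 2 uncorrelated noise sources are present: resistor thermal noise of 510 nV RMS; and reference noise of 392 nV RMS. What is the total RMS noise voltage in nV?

643 nV

Uncorrelated sources add in power (mean-square): V_tot = √(ΣV_i²)
V_tot = √[(5.10×10⁻⁷)² + (3.92×10⁻⁷)²] = 6.43×10⁻⁷ V = 643 nV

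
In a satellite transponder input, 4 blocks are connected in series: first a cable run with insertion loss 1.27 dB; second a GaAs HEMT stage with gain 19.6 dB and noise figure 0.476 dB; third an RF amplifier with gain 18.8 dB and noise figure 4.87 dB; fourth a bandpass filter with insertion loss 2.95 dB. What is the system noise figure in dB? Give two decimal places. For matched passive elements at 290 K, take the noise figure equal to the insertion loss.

1.83 dB

Convert to linear (a loss of L dB is a gain of −L dB): F_i = 10^(NF_i/10), G_i = 10^(G_i,dB/10)
  Stage 1: F_1 = 10^(1.27/10) = 1.340, G_1 = 10^(−1.27/10) = 0.7464
  Stage 2: F_2 = 10^(0.476/10) = 1.116, G_2 = 10^(19.6/10) = 91.20
  Stage 3: F_3 = 10^(4.87/10) = 3.069, G_3 = 10^(18.8/10) = 75.86
  Stage 4: F_4 = 10^(2.95/10) = 1.972, G_4 = 10^(−2.95/10) = 0.5070
Friis cascade:
  F = 1.340 + (1.116 − 1)/0.7464 + (3.069 − 1)/68.08 + (1.972 − 1)/5164 = 1.525
NF = 10 log₁₀(1.525) = 1.83 dB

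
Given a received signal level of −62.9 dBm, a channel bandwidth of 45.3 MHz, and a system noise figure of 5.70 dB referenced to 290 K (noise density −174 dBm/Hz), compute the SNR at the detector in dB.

Noise floor: N = −174 + 10 log₁₀(B) + NF
10 log₁₀(4.53×10⁷) = 76.56 dB
N = −174 + 76.56 + 5.70 = −91.74 dBm
SNR = P_sig − N = −62.9 − (−91.74) = 28.84 dB → 28.8 dB

28.8 dB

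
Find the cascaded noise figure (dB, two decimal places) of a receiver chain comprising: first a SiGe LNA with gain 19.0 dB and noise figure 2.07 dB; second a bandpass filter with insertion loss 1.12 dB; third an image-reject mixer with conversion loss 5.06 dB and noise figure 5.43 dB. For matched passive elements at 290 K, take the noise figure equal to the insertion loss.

2.19 dB

Convert to linear (a loss of L dB is a gain of −L dB): F_i = 10^(NF_i/10), G_i = 10^(G_i,dB/10)
  Stage 1: F_1 = 10^(2.07/10) = 1.611, G_1 = 10^(19.0/10) = 79.43
  Stage 2: F_2 = 10^(1.12/10) = 1.294, G_2 = 10^(−1.12/10) = 0.7727
  Stage 3: F_3 = 10^(5.43/10) = 3.491, G_3 = 10^(−5.06/10) = 0.3119
Friis cascade:
  F = 1.611 + (1.294 − 1)/79.43 + (3.491 − 1)/61.38 = 1.655
NF = 10 log₁₀(1.655) = 2.19 dB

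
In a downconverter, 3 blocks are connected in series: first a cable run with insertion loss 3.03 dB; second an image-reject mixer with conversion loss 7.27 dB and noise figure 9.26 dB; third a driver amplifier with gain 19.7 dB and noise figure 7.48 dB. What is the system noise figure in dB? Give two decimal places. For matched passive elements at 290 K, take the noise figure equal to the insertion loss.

18.21 dB

Convert to linear (a loss of L dB is a gain of −L dB): F_i = 10^(NF_i/10), G_i = 10^(G_i,dB/10)
  Stage 1: F_1 = 10^(3.03/10) = 2.009, G_1 = 10^(−3.03/10) = 0.4977
  Stage 2: F_2 = 10^(9.26/10) = 8.433, G_2 = 10^(−7.27/10) = 0.1875
  Stage 3: F_3 = 10^(7.48/10) = 5.598, G_3 = 10^(19.7/10) = 93.33
Friis cascade:
  F = 2.009 + (8.433 − 1)/0.4977 + (5.598 − 1)/0.09333 = 66.21
NF = 10 log₁₀(66.21) = 18.21 dB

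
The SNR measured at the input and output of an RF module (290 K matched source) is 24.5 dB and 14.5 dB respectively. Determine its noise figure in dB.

10.0 dB

NF (dB) = SNR_in(dB) − SNR_out(dB) when the source is at T₀
NF = 24.5 − 14.5 = 10.0 dB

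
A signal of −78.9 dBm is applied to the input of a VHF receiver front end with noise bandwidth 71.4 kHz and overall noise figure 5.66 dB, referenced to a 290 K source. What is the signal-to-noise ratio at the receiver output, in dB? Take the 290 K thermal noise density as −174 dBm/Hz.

Noise floor: N = −174 + 10 log₁₀(B) + NF
10 log₁₀(7.14×10⁴) = 48.54 dB
N = −174 + 48.54 + 5.66 = −119.80 dBm
SNR = P_sig − N = −78.9 − (−119.80) = 40.90 dB → 40.9 dB

40.9 dB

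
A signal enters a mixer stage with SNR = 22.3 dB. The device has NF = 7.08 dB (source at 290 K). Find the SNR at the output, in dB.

By definition F = SNR_in/SNR_out, so in dB: SNR_out = SNR_in − NF
SNR_out = 22.3 − 7.08 = 15.22 dB

15.22 dB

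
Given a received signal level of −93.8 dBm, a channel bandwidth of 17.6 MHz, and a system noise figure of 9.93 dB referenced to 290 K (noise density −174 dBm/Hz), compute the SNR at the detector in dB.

Noise floor: N = −174 + 10 log₁₀(B) + NF
10 log₁₀(1.76×10⁷) = 72.46 dB
N = −174 + 72.46 + 9.93 = −91.61 dBm
SNR = P_sig − N = −93.8 − (−91.61) = −2.19 dB → −2.2 dB

−2.2 dB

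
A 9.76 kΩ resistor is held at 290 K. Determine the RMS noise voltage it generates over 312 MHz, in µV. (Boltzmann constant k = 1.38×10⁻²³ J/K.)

221 µV

V_n = √(4kTRB)
4kTRB = 4 × 1.38×10⁻²³ × 290 × 9.76×10³ × 3.12×10⁸ = 4.87×10⁻⁸ V²
V_n = √(4.87×10⁻⁸) = 2.21×10⁻⁴ V = 221 µV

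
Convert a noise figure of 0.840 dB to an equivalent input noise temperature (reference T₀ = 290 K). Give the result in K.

F = 10^(0.840/10) = 1.21339
T_e = (F − 1)·T₀ = (1.21339 − 1) × 290 = 61.9 K

61.9 K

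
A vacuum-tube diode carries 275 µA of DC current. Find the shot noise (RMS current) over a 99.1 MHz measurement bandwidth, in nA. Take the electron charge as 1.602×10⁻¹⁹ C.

I_n = √(2qI·B)
2qI·B = 2 × 1.602×10⁻¹⁹ × 2.75×10⁻⁴ × 9.91×10⁷ = 8.73×10⁻¹⁵ A²
I_n = √(8.73×10⁻¹⁵) = 9.34×10⁻⁸ A = 93.4 nA

93.4 nA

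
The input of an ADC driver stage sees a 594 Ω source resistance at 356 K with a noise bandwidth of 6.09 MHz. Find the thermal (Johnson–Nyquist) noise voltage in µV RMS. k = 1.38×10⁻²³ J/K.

V_n = √(4kTRB)
4kTRB = 4 × 1.38×10⁻²³ × 356 × 5.94×10² × 6.09×10⁶ = 7.11×10⁻¹¹ V²
V_n = √(7.11×10⁻¹¹) = 8.43×10⁻⁶ V = 8.43 µV

8.43 µV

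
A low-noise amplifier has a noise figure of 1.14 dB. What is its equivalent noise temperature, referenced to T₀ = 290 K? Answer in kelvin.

F = 10^(1.14/10) = 1.30017
T_e = (F − 1)·T₀ = (1.30017 − 1) × 290 = 87.0 K

87.0 K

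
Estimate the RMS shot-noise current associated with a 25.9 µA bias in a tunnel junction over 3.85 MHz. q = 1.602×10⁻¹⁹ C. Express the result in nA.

5.65 nA

I_n = √(2qI·B)
2qI·B = 2 × 1.602×10⁻¹⁹ × 2.59×10⁻⁵ × 3.85×10⁶ = 3.19×10⁻¹⁷ A²
I_n = √(3.19×10⁻¹⁷) = 5.65×10⁻⁹ A = 5.65 nA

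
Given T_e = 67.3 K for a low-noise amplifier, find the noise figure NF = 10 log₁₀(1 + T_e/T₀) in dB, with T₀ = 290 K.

0.906 dB

F = 1 + T_e/T₀ = 1 + 67.3/290 = 1.23207
NF = 10 log₁₀(1.23207) = 0.906 dB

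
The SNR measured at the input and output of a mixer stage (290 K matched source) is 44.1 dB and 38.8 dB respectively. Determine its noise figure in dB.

5.3 dB

NF (dB) = SNR_in(dB) − SNR_out(dB) when the source is at T₀
NF = 44.1 − 38.8 = 5.3 dB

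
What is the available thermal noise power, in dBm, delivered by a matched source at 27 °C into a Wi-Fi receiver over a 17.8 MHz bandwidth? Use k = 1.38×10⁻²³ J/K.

T = 27 °C + 273.15 = 300.15 K
P_n = kTB = 1.38×10⁻²³ × 300.15 × 1.78×10⁷ = 7.37×10⁻¹⁴ W
In dBm: 10 log₁₀(7.37×10⁻¹⁴ / 10⁻³) = −101.3 dBm

−101.3 dBm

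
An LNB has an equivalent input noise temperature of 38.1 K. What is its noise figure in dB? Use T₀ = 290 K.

0.536 dB

F = 1 + T_e/T₀ = 1 + 38.1/290 = 1.13138
NF = 10 log₁₀(1.13138) = 0.536 dB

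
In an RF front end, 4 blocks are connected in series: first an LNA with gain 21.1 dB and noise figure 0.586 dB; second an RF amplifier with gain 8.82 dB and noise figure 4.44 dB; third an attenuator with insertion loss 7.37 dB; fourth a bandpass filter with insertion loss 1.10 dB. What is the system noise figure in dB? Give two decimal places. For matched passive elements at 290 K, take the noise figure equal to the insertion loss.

Convert to linear (a loss of L dB is a gain of −L dB): F_i = 10^(NF_i/10), G_i = 10^(G_i,dB/10)
  Stage 1: F_1 = 10^(0.586/10) = 1.144, G_1 = 10^(21.1/10) = 128.8
  Stage 2: F_2 = 10^(4.44/10) = 2.780, G_2 = 10^(8.82/10) = 7.621
  Stage 3: F_3 = 10^(7.37/10) = 5.458, G_3 = 10^(−7.37/10) = 0.1832
  Stage 4: F_4 = 10^(1.10/10) = 1.288, G_4 = 10^(−1.10/10) = 0.7762
Friis cascade:
  F = 1.144 + (2.780 − 1)/128.8 + (5.458 − 1)/981.7 + (1.288 − 1)/179.9 = 1.164
NF = 10 log₁₀(1.164) = 0.66 dB

0.66 dB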